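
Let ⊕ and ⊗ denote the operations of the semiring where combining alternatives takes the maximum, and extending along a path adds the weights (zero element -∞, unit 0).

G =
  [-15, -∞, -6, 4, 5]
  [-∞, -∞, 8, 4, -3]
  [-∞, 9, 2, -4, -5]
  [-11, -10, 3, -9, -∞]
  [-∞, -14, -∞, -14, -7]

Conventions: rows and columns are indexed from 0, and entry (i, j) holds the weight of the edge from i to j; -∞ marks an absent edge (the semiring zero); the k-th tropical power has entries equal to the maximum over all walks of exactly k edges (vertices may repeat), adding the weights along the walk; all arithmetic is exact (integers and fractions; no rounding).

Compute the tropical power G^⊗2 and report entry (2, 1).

G^⊗2:
  [-7, 3, 7, -5, -2]
  [-7, 17, 10, 4, 3]
  [-15, 11, 17, 13, 6]
  [-20, 12, 5, -1, -2]
  [-25, -21, -6, -10, -14]
Key observation: the optimum is the walk 2->2->1, with weight 2 + 9 = 11.
Optimal value attained by: walk 2->2->1.
Answer: (G^⊗2)[2][1] = 11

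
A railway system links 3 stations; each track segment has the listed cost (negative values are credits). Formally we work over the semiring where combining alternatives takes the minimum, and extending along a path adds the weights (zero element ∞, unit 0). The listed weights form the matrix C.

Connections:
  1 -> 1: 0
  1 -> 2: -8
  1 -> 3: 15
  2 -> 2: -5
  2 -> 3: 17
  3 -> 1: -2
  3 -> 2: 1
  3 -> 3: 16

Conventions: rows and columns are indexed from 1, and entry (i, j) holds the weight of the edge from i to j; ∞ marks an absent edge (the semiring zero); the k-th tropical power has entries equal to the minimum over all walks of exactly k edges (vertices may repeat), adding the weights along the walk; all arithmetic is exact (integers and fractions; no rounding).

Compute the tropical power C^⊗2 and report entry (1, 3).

C^⊗2:
  [0, -13, 9]
  [15, -10, 12]
  [-2, -10, 13]
Key observation: the optimum is the walk 1->2->3, with weight (-8) + 17 = 9.
Optimal value attained by: walk 1->2->3.
Answer: (C^⊗2)[1][3] = 9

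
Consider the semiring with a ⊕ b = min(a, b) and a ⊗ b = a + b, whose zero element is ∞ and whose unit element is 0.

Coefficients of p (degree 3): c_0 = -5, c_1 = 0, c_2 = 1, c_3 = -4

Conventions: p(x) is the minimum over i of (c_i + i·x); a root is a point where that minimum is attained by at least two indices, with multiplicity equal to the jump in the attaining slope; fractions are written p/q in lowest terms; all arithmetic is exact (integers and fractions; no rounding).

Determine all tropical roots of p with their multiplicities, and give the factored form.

hull edge (i=0, c=-5) to (i=3, c=-4): slope 1/3, span 3
Factored form: p(x) = -4 ⊗ (x ⊕ (-1/3)) ⊗ (x ⊕ (-1/3)) ⊗ (x ⊕ (-1/3))
Answer: roots = -1/3 (mult 3)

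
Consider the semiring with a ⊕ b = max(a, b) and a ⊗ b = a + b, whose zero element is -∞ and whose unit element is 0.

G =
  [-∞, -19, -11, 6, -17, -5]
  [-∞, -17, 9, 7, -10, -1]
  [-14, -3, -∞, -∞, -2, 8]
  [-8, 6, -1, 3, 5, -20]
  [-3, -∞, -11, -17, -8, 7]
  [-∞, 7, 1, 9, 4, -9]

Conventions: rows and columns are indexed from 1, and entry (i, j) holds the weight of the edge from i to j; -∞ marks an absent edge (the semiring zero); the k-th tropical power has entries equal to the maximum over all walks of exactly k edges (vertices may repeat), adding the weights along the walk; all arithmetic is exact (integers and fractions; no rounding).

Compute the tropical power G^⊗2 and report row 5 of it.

G^⊗2:
  [-2, 12, 5, 9, 11, -3]
  [-1, 13, 6, 10, 12, 17]
  [-5, 15, 9, 17, 12, 5]
  [2, 9, 15, 13, 8, 12]
  [-11, 14, 8, 16, 11, -1]
  [1, 15, 16, 14, 14, 11]
Answer: row 5 of G^⊗2 = [-11, 14, 8, 16, 11, -1]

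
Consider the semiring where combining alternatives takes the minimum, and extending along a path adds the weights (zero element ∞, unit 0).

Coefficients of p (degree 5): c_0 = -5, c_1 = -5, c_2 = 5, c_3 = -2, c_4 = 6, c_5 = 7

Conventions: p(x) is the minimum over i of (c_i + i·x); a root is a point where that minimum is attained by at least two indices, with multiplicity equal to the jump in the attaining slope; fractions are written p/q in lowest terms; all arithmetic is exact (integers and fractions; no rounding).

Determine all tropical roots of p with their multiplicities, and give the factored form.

hull edge (i=0, c=-5) to (i=1, c=-5): slope 0, span 1
hull edge (i=1, c=-5) to (i=3, c=-2): slope 3/2, span 2
hull edge (i=3, c=-2) to (i=5, c=7): slope 9/2, span 2
Factored form: p(x) = 7 ⊗ (x ⊕ (-9/2)) ⊗ (x ⊕ (-9/2)) ⊗ (x ⊕ (-3/2)) ⊗ (x ⊕ (-3/2)) ⊗ (x ⊕ 0)
Answer: roots = -9/2 (mult 2), -3/2 (mult 2), 0 (mult 1)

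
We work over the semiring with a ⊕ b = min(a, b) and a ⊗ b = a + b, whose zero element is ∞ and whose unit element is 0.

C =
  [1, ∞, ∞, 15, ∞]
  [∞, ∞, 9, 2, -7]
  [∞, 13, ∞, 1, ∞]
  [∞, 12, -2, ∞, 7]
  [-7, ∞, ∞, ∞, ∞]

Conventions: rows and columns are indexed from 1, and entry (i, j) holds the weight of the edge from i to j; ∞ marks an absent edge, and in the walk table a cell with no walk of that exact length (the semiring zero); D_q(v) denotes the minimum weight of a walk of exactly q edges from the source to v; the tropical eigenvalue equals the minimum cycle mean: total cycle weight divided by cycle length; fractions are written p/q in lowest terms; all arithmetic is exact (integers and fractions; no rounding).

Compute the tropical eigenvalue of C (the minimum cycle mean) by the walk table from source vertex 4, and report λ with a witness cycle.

q=0: [∞, ∞, ∞, 0, ∞]
q=1: [∞, 12, -2, ∞, 7]
q=2: [0, 11, 21, -1, 5]
q=3: [-2, 11, -3, 13, 4]
q=4: [-3, 10, 11, -2, 4]
q=5: [-3, 10, -4, 12, 3]
Optimal cycle mean attained by: cycle 3->4->3, total 1 + (-2), length 2.
Answer: λ = -1/2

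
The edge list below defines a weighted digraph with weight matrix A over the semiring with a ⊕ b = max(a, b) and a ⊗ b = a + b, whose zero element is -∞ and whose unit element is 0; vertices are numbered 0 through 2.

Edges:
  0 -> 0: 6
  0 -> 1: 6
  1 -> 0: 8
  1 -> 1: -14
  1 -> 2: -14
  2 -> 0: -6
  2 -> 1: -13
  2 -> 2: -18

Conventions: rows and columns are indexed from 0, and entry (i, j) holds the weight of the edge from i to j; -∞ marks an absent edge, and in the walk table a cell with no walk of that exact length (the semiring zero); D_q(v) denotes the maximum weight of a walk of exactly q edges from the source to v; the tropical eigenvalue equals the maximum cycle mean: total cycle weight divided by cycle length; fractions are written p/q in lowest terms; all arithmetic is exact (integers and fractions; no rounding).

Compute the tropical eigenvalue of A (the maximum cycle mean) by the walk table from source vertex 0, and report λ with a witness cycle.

q=0: [0, -∞, -∞]
q=1: [6, 6, -∞]
q=2: [14, 12, -8]
q=3: [20, 20, -2]
Optimal cycle mean attained by: cycle 0->1->0, total 6 + 8, length 2.
Answer: λ = 7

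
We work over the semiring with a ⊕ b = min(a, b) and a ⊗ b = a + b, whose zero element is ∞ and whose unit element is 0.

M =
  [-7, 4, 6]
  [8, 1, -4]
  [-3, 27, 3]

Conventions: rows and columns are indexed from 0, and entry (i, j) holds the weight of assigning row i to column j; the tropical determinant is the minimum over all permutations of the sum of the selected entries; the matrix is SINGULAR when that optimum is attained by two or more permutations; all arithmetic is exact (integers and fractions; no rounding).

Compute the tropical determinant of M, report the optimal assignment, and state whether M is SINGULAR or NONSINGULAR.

σ = (0, 1, 2): (-7) + 1 + 3 = -3
σ = (0, 2, 1): (-7) + (-4) + 27 = 16
σ = (1, 0, 2): 4 + 8 + 3 = 15
σ = (1, 2, 0): 4 + (-4) + (-3) = -3
σ = (2, 0, 1): 6 + 8 + 27 = 41
σ = (2, 1, 0): 6 + 1 + (-3) = 4
Optimal value attained by: σ = (0, 1, 2).
Answer: det⊕(M) = -3; verdict: SINGULAR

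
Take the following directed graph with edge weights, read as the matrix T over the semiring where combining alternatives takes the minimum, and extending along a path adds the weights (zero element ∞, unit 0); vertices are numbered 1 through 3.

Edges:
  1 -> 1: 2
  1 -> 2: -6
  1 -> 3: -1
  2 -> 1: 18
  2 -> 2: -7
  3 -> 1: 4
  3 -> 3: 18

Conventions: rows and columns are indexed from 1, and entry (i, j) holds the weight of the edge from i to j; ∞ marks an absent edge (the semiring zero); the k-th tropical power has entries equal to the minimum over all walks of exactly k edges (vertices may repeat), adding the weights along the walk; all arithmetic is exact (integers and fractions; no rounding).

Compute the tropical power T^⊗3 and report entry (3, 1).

T^⊗2:
  [3, -13, 1]
  [11, -14, 17]
  [6, -2, 3]
T^⊗3:
  [5, -20, 2]
  [4, -21, 10]
  [7, -9, 5]
Key observation: the optimum is the walk 3->1->3->1, with weight 4 + (-1) + 4 = 7.
Optimal value attained by: walk 3->1->3->1.
Answer: (T^⊗3)[3][1] = 7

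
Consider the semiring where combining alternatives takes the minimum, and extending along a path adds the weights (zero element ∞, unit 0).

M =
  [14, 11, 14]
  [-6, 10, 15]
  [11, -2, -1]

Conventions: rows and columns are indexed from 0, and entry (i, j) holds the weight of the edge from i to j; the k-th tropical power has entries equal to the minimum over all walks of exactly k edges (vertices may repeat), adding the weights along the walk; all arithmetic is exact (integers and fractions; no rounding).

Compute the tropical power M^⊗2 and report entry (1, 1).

M^⊗2:
  [5, 12, 13]
  [4, 5, 8]
  [-8, -3, -2]
Key observation: the optimum is the walk 1->0->1, with weight (-6) + 11 = 5.
Optimal value attained by: walk 1->0->1.
Answer: (M^⊗2)[1][1] = 5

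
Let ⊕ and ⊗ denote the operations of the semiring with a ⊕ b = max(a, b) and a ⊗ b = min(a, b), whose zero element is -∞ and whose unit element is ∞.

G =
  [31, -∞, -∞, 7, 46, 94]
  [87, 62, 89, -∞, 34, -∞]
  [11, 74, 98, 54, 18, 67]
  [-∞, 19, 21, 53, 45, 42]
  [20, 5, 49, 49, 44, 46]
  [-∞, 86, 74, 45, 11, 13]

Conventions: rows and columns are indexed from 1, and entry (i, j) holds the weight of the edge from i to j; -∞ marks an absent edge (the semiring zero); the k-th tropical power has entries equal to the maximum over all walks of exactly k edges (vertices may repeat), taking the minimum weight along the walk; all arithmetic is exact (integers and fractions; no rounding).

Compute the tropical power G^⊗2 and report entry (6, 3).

G^⊗2:
  [31, 86, 74, 46, 44, 46]
  [62, 74, 89, 54, 46, 87]
  [74, 74, 98, 54, 45, 67]
  [20, 42, 45, 53, 45, 45]
  [20, 49, 49, 49, 45, 49]
  [86, 74, 86, 54, 45, 67]
Key observation: the optimum is the walk 6->2->3, with weight 86 min 89 = 86.
Optimal value attained by: walk 6->2->3.
Answer: (G^⊗2)[6][3] = 86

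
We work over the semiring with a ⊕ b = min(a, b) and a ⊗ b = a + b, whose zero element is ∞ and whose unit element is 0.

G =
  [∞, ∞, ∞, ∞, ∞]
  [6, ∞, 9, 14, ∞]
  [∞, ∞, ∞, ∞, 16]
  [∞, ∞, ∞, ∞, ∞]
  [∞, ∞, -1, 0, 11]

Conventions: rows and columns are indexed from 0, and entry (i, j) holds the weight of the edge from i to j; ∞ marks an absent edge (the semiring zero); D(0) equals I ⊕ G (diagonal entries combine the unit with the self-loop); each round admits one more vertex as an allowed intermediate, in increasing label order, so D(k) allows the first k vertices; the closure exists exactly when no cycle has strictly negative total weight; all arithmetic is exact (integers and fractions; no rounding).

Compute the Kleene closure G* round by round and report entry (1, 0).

D(0):
  [0, ∞, ∞, ∞, ∞]
  [6, 0, 9, 14, ∞]
  [∞, ∞, 0, ∞, 16]
  [∞, ∞, ∞, 0, ∞]
  [∞, ∞, -1, 0, 0]
D(1):
  [0, ∞, ∞, ∞, ∞]
  [6, 0, 9, 14, ∞]
  [∞, ∞, 0, ∞, 16]
  [∞, ∞, ∞, 0, ∞]
  [∞, ∞, -1, 0, 0]
D(2):
  [0, ∞, ∞, ∞, ∞]
  [6, 0, 9, 14, ∞]
  [∞, ∞, 0, ∞, 16]
  [∞, ∞, ∞, 0, ∞]
  [∞, ∞, -1, 0, 0]
D(3):
  [0, ∞, ∞, ∞, ∞]
  [6, 0, 9, 14, 25]
  [∞, ∞, 0, ∞, 16]
  [∞, ∞, ∞, 0, ∞]
  [∞, ∞, -1, 0, 0]
D(4):
  [0, ∞, ∞, ∞, ∞]
  [6, 0, 9, 14, 25]
  [∞, ∞, 0, ∞, 16]
  [∞, ∞, ∞, 0, ∞]
  [∞, ∞, -1, 0, 0]
D(5):
  [0, ∞, ∞, ∞, ∞]
  [6, 0, 9, 14, 25]
  [∞, ∞, 0, 16, 16]
  [∞, ∞, ∞, 0, ∞]
  [∞, ∞, -1, 0, 0]
Answer: G*[1][0] = 6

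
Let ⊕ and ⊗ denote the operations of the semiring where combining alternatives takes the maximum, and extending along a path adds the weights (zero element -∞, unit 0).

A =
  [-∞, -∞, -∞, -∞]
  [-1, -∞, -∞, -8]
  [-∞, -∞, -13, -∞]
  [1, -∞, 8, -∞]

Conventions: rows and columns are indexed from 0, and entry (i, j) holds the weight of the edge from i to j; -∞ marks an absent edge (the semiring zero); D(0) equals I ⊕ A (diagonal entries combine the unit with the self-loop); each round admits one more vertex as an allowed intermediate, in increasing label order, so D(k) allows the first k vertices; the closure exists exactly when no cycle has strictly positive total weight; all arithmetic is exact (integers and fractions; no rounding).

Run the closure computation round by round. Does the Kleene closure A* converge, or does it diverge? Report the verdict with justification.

D(0):
  [0, -∞, -∞, -∞]
  [-1, 0, -∞, -8]
  [-∞, -∞, 0, -∞]
  [1, -∞, 8, 0]
D(1):
  [0, -∞, -∞, -∞]
  [-1, 0, -∞, -8]
  [-∞, -∞, 0, -∞]
  [1, -∞, 8, 0]
D(2):
  [0, -∞, -∞, -∞]
  [-1, 0, -∞, -8]
  [-∞, -∞, 0, -∞]
  [1, -∞, 8, 0]
D(3):
  [0, -∞, -∞, -∞]
  [-1, 0, -∞, -8]
  [-∞, -∞, 0, -∞]
  [1, -∞, 8, 0]
D(4):
  [0, -∞, -∞, -∞]
  [-1, 0, 0, -8]
  [-∞, -∞, 0, -∞]
  [1, -∞, 8, 0]
Key observation: every diagonal entry stays at the unit through all rounds, so no improving cycle exists.
Answer: CONVERGES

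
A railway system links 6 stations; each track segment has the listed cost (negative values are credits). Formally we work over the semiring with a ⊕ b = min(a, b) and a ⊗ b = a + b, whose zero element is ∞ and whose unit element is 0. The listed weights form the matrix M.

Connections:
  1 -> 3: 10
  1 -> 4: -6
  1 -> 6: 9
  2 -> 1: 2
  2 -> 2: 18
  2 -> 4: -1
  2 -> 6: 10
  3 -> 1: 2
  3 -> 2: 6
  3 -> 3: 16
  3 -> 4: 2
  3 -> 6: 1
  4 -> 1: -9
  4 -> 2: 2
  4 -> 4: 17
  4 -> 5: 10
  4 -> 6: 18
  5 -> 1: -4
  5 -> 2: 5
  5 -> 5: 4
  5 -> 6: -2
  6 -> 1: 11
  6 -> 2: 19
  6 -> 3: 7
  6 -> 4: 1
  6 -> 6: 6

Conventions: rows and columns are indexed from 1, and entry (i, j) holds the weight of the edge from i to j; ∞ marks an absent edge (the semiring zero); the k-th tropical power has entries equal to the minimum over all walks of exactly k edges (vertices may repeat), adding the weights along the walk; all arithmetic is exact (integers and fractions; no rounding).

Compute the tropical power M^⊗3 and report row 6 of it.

M^⊗2:
  [-15, -4, 16, 10, 4, 11]
  [-10, 1, 12, -4, 9, 11]
  [-7, 4, 8, -4, 12, 7]
  [4, 15, 1, -15, 14, 0]
  [0, 9, 5, -10, 8, 2]
  [-8, 3, 13, 5, 11, 8]
M^⊗3:
  [-2, 9, -5, -21, 8, -6]
  [-13, -2, 0, -16, 6, -1]
  [-13, -2, 3, -13, 6, 2]
  [-24, -13, 7, -2, -5, 2]
  [-19, -8, 9, -6, 0, 6]
  [-4, 7, 2, -14, 15, 1]
Answer: row 6 of M^⊗3 = [-4, 7, 2, -14, 15, 1]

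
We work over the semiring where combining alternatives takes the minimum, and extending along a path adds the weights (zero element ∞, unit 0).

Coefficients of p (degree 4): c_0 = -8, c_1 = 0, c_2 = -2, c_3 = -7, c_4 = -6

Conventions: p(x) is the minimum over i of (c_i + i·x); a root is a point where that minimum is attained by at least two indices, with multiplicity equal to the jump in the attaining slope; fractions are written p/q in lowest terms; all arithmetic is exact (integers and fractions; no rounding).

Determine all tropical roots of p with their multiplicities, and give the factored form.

hull edge (i=0, c=-8) to (i=3, c=-7): slope 1/3, span 3
hull edge (i=3, c=-7) to (i=4, c=-6): slope 1, span 1
Factored form: p(x) = -6 ⊗ (x ⊕ (-1)) ⊗ (x ⊕ (-1/3)) ⊗ (x ⊕ (-1/3)) ⊗ (x ⊕ (-1/3))
Answer: roots = -1 (mult 1), -1/3 (mult 3)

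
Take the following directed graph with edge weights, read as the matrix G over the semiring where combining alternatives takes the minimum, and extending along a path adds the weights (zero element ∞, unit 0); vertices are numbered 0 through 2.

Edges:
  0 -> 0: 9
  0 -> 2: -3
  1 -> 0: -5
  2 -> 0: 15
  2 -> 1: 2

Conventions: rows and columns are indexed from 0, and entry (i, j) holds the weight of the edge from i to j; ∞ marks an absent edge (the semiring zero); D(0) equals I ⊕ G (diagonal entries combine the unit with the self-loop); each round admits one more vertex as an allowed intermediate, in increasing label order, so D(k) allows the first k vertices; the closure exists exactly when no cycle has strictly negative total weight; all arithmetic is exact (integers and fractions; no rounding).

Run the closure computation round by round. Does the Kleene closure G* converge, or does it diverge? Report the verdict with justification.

D(0):
  [0, ∞, -3]
  [-5, 0, ∞]
  [15, 2, 0]
D(1):
  [0, ∞, -3]
  [-5, 0, -8]
  [15, 2, 0]
Detection: at round 2, diagonal entry (2, 2) turns strictly negative.
Key observation: the cycle 2->1->0->2 has total weight 2 + (-5) + (-3), which is strictly negative.
Answer: DIVERGES — negative cycle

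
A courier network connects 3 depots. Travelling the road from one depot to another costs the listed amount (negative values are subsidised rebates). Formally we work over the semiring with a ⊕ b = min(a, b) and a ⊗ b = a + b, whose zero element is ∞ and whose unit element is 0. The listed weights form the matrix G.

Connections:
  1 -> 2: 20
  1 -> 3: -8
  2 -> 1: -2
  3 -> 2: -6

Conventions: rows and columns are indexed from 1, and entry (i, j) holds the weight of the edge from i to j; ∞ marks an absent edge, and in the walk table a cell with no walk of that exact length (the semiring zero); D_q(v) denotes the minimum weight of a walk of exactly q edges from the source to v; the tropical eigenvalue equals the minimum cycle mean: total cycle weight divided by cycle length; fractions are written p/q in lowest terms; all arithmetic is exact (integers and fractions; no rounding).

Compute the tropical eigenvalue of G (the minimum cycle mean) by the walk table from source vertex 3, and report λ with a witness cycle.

q=0: [∞, ∞, 0]
q=1: [∞, -6, ∞]
q=2: [-8, ∞, ∞]
q=3: [∞, 12, -16]
Optimal cycle mean attained by: cycle 1->3->2->1, total (-8) + (-6) + (-2), length 3.
Answer: λ = -16/3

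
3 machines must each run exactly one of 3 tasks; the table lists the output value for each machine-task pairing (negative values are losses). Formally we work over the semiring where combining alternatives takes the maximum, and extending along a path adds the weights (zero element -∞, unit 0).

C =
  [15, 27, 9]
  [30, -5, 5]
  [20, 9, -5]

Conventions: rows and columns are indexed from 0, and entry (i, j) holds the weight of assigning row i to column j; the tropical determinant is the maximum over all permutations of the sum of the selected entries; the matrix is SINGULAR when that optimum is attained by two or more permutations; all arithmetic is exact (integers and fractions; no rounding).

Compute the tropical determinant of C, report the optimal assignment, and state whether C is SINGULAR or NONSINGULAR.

σ = (0, 1, 2): 15 + (-5) + (-5) = 5
σ = (0, 2, 1): 15 + 5 + 9 = 29
σ = (1, 0, 2): 27 + 30 + (-5) = 52
σ = (1, 2, 0): 27 + 5 + 20 = 52
σ = (2, 0, 1): 9 + 30 + 9 = 48
σ = (2, 1, 0): 9 + (-5) + 20 = 24
Optimal value attained by: σ = (1, 0, 2).
Answer: det⊕(C) = 52; verdict: SINGULAR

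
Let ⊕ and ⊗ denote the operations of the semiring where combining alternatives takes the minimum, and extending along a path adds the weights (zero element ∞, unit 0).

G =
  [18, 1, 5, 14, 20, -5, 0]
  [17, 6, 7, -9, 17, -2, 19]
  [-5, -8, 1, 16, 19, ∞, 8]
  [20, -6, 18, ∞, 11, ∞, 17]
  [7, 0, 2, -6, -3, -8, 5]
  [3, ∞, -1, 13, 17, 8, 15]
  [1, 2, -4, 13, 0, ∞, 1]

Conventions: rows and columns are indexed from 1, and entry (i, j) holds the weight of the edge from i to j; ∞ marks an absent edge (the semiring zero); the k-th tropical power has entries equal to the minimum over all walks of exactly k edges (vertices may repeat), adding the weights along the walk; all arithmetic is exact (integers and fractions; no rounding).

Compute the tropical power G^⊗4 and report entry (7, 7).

G^⊗2:
  [-2, -3, -6, -8, 0, -1, 1]
  [1, -15, -3, -3, 2, 4, 8]
  [-4, -7, -1, -17, 8, -10, -5]
  [11, 0, 1, -15, 8, -8, 13]
  [-5, -12, -9, -9, -6, -11, 2]
  [-6, -9, 0, 11, 14, -2, 3]
  [-9, -12, -3, -7, -3, -8, 1]
G^⊗3:
  [-11, -14, -5, -12, -3, -8, -2]
  [-8, -11, -8, -24, -1, -17, 1]
  [-7, -23, -11, -16, -6, -9, -4]
  [-5, -21, -9, -9, -4, -2, 2]
  [-14, -17, -12, -21, -9, -14, -5]
  [-5, -8, -3, -18, 3, -11, -6]
  [-8, -13, -9, -21, -6, -14, -9]
G^⊗4:
  [-10, -18, -9, -23, -6, -16, -11]
  [-14, -30, -18, -20, -13, -13, -8]
  [-16, -22, -16, -32, -9, -25, -7]
  [-14, -17, -14, -30, -7, -23, -5]
  [-17, -27, -15, -26, -12, -19, -14]
  [-8, -24, -12, -17, -7, -10, -5]
  [-14, -27, -15, -22, -10, -15, -8]
Key observation: the optimum is the walk 7->3->1->7->7, with weight (-4) + (-5) + 0 + 1 = -8.
Optimal value attained by: walk 7->3->1->7->7.
Answer: (G^⊗4)[7][7] = -8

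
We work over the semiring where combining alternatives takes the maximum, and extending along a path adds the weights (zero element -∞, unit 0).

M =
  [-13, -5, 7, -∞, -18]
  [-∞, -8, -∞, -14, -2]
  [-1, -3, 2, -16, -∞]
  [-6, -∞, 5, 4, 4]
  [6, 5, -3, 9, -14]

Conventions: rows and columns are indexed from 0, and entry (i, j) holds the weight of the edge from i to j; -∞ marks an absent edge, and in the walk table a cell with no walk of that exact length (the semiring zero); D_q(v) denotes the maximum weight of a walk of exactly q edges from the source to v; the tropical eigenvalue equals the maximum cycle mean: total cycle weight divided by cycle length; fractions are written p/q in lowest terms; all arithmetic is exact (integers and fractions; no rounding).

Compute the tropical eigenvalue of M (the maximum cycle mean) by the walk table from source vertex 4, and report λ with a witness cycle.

q=0: [-∞, -∞, -∞, -∞, 0]
q=1: [6, 5, -3, 9, -14]
q=2: [3, 1, 14, 13, 13]
q=3: [19, 18, 18, 22, 17]
q=4: [23, 22, 27, 26, 26]
q=5: [32, 31, 31, 35, 30]
Optimal cycle mean attained by: cycle 3->4->3, total 4 + 9, length 2.
Answer: λ = 13/2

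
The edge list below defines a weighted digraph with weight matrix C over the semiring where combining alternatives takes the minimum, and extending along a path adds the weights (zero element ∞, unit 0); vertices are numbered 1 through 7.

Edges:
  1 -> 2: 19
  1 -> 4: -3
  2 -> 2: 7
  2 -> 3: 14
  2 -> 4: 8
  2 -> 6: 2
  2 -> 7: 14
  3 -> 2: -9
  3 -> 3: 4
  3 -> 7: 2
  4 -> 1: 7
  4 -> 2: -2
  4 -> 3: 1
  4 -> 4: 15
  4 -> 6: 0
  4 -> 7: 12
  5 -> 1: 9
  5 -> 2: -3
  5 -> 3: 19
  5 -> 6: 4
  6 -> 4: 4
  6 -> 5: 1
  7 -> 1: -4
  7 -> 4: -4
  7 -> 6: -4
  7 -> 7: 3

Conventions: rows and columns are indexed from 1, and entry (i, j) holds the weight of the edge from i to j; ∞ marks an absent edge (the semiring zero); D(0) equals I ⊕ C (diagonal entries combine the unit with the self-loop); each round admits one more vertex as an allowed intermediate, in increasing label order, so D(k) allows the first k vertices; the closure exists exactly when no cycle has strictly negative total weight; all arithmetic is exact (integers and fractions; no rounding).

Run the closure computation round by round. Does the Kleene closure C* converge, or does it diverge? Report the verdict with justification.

D(0):
  [0, 19, ∞, -3, ∞, ∞, ∞]
  [∞, 0, 14, 8, ∞, 2, 14]
  [∞, -9, 0, ∞, ∞, ∞, 2]
  [7, -2, 1, 0, ∞, 0, 12]
  [9, -3, 19, ∞, 0, 4, ∞]
  [∞, ∞, ∞, 4, 1, 0, ∞]
  [-4, ∞, ∞, -4, ∞, -4, 0]
D(1):
  [0, 19, ∞, -3, ∞, ∞, ∞]
  [∞, 0, 14, 8, ∞, 2, 14]
  [∞, -9, 0, ∞, ∞, ∞, 2]
  [7, -2, 1, 0, ∞, 0, 12]
  [9, -3, 19, 6, 0, 4, ∞]
  [∞, ∞, ∞, 4, 1, 0, ∞]
  [-4, 15, ∞, -7, ∞, -4, 0]
D(2):
  [0, 19, 33, -3, ∞, 21, 33]
  [∞, 0, 14, 8, ∞, 2, 14]
  [∞, -9, 0, -1, ∞, -7, 2]
  [7, -2, 1, 0, ∞, 0, 12]
  [9, -3, 11, 5, 0, -1, 11]
  [∞, ∞, ∞, 4, 1, 0, ∞]
  [-4, 15, 29, -7, ∞, -4, 0]
D(3):
  [0, 19, 33, -3, ∞, 21, 33]
  [∞, 0, 14, 8, ∞, 2, 14]
  [∞, -9, 0, -1, ∞, -7, 2]
  [7, -8, 1, 0, ∞, -6, 3]
  [9, -3, 11, 5, 0, -1, 11]
  [∞, ∞, ∞, 4, 1, 0, ∞]
  [-4, 15, 29, -7, ∞, -4, 0]
Detection: at round 4, diagonal entry (6, 6) turns strictly negative.
Key observation: the cycle 6->4->3->2->6 has total weight 4 + 1 + (-9) + 2, which is strictly negative.
Answer: DIVERGES — negative cycle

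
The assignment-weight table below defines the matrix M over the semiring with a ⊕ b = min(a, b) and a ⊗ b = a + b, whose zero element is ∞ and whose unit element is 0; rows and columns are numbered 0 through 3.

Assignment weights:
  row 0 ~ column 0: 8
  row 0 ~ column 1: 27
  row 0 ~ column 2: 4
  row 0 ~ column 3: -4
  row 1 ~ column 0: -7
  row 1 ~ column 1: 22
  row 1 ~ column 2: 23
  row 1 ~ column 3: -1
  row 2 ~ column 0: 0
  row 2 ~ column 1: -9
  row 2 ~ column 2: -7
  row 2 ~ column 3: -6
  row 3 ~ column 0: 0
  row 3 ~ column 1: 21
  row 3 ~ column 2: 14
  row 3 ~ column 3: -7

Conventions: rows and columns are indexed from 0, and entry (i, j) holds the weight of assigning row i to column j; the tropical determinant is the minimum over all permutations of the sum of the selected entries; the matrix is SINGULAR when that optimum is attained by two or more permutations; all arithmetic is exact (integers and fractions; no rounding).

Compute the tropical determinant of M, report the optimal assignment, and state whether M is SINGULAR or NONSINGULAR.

σ = (0, 1, 2, 3): 8 + 22 + (-7) + (-7) = 16
σ = (0, 1, 3, 2): 8 + 22 + (-6) + 14 = 38
σ = (0, 2, 1, 3): 8 + 23 + (-9) + (-7) = 15
σ = (0, 2, 3, 1): 8 + 23 + (-6) + 21 = 46
σ = (0, 3, 1, 2): 8 + (-1) + (-9) + 14 = 12
σ = (0, 3, 2, 1): 8 + (-1) + (-7) + 21 = 21
σ = (1, 0, 2, 3): 27 + (-7) + (-7) + (-7) = 6
σ = (1, 0, 3, 2): 27 + (-7) + (-6) + 14 = 28
σ = (1, 2, 0, 3): 27 + 23 + 0 + (-7) = 43
σ = (1, 2, 3, 0): 27 + 23 + (-6) + 0 = 44
σ = (1, 3, 0, 2): 27 + (-1) + 0 + 14 = 40
σ = (1, 3, 2, 0): 27 + (-1) + (-7) + 0 = 19
σ = (2, 0, 1, 3): 4 + (-7) + (-9) + (-7) = -19
σ = (2, 0, 3, 1): 4 + (-7) + (-6) + 21 = 12
σ = (2, 1, 0, 3): 4 + 22 + 0 + (-7) = 19
σ = (2, 1, 3, 0): 4 + 22 + (-6) + 0 = 20
σ = (2, 3, 0, 1): 4 + (-1) + 0 + 21 = 24
σ = (2, 3, 1, 0): 4 + (-1) + (-9) + 0 = -6
σ = (3, 0, 1, 2): (-4) + (-7) + (-9) + 14 = -6
σ = (3, 0, 2, 1): (-4) + (-7) + (-7) + 21 = 3
σ = (3, 1, 0, 2): (-4) + 22 + 0 + 14 = 32
σ = (3, 1, 2, 0): (-4) + 22 + (-7) + 0 = 11
σ = (3, 2, 0, 1): (-4) + 23 + 0 + 21 = 40
σ = (3, 2, 1, 0): (-4) + 23 + (-9) + 0 = 10
Optimal value attained by: σ = (2, 0, 1, 3).
Answer: det⊕(M) = -19; verdict: NONSINGULAR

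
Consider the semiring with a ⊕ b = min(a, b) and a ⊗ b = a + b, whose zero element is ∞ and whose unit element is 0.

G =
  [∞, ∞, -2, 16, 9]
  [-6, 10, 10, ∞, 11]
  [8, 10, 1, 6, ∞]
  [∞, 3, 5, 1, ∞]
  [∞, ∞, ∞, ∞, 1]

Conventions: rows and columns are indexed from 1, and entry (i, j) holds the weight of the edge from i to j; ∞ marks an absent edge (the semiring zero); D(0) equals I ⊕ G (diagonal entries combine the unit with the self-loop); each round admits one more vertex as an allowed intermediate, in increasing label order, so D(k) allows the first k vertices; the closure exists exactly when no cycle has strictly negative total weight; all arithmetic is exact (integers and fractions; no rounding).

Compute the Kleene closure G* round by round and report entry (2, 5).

D(0):
  [0, ∞, -2, 16, 9]
  [-6, 0, 10, ∞, 11]
  [8, 10, 0, 6, ∞]
  [∞, 3, 5, 0, ∞]
  [∞, ∞, ∞, ∞, 0]
D(1):
  [0, ∞, -2, 16, 9]
  [-6, 0, -8, 10, 3]
  [8, 10, 0, 6, 17]
  [∞, 3, 5, 0, ∞]
  [∞, ∞, ∞, ∞, 0]
D(2):
  [0, ∞, -2, 16, 9]
  [-6, 0, -8, 10, 3]
  [4, 10, 0, 6, 13]
  [-3, 3, -5, 0, 6]
  [∞, ∞, ∞, ∞, 0]
D(3):
  [0, 8, -2, 4, 9]
  [-6, 0, -8, -2, 3]
  [4, 10, 0, 6, 13]
  [-3, 3, -5, 0, 6]
  [∞, ∞, ∞, ∞, 0]
D(4):
  [0, 7, -2, 4, 9]
  [-6, 0, -8, -2, 3]
  [3, 9, 0, 6, 12]
  [-3, 3, -5, 0, 6]
  [∞, ∞, ∞, ∞, 0]
D(5):
  [0, 7, -2, 4, 9]
  [-6, 0, -8, -2, 3]
  [3, 9, 0, 6, 12]
  [-3, 3, -5, 0, 6]
  [∞, ∞, ∞, ∞, 0]
Answer: G*[2][5] = 3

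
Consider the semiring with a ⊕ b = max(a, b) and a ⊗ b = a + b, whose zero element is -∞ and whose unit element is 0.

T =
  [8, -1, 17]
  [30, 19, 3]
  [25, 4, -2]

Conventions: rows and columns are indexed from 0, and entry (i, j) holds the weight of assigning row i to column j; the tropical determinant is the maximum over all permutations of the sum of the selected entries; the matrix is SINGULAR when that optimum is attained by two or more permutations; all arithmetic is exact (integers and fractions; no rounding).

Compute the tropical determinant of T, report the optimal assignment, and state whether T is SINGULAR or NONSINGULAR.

σ = (0, 1, 2): 8 + 19 + (-2) = 25
σ = (0, 2, 1): 8 + 3 + 4 = 15
σ = (1, 0, 2): (-1) + 30 + (-2) = 27
σ = (1, 2, 0): (-1) + 3 + 25 = 27
σ = (2, 0, 1): 17 + 30 + 4 = 51
σ = (2, 1, 0): 17 + 19 + 25 = 61
Optimal value attained by: σ = (2, 1, 0).
Answer: det⊕(T) = 61; verdict: NONSINGULAR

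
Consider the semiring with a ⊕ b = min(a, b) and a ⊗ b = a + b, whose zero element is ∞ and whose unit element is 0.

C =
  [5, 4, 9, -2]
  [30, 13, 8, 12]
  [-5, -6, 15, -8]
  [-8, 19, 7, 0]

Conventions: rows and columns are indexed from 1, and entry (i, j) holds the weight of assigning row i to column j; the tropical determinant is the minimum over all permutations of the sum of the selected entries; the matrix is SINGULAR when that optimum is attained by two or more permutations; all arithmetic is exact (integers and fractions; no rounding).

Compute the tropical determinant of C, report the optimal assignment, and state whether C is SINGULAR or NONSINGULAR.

σ = (1, 2, 3, 4): 5 + 13 + 15 + 0 = 33
σ = (1, 2, 4, 3): 5 + 13 + (-8) + 7 = 17
σ = (1, 3, 2, 4): 5 + 8 + (-6) + 0 = 7
σ = (1, 3, 4, 2): 5 + 8 + (-8) + 19 = 24
σ = (1, 4, 2, 3): 5 + 12 + (-6) + 7 = 18
σ = (1, 4, 3, 2): 5 + 12 + 15 + 19 = 51
σ = (2, 1, 3, 4): 4 + 30 + 15 + 0 = 49
σ = (2, 1, 4, 3): 4 + 30 + (-8) + 7 = 33
σ = (2, 3, 1, 4): 4 + 8 + (-5) + 0 = 7
σ = (2, 3, 4, 1): 4 + 8 + (-8) + (-8) = -4
σ = (2, 4, 1, 3): 4 + 12 + (-5) + 7 = 18
σ = (2, 4, 3, 1): 4 + 12 + 15 + (-8) = 23
σ = (3, 1, 2, 4): 9 + 30 + (-6) + 0 = 33
σ = (3, 1, 4, 2): 9 + 30 + (-8) + 19 = 50
σ = (3, 2, 1, 4): 9 + 13 + (-5) + 0 = 17
σ = (3, 2, 4, 1): 9 + 13 + (-8) + (-8) = 6
σ = (3, 4, 1, 2): 9 + 12 + (-5) + 19 = 35
σ = (3, 4, 2, 1): 9 + 12 + (-6) + (-8) = 7
σ = (4, 1, 2, 3): (-2) + 30 + (-6) + 7 = 29
σ = (4, 1, 3, 2): (-2) + 30 + 15 + 19 = 62
σ = (4, 2, 1, 3): (-2) + 13 + (-5) + 7 = 13
σ = (4, 2, 3, 1): (-2) + 13 + 15 + (-8) = 18
σ = (4, 3, 1, 2): (-2) + 8 + (-5) + 19 = 20
σ = (4, 3, 2, 1): (-2) + 8 + (-6) + (-8) = -8
Optimal value attained by: σ = (4, 3, 2, 1).
Answer: det⊕(C) = -8; verdict: NONSINGULAR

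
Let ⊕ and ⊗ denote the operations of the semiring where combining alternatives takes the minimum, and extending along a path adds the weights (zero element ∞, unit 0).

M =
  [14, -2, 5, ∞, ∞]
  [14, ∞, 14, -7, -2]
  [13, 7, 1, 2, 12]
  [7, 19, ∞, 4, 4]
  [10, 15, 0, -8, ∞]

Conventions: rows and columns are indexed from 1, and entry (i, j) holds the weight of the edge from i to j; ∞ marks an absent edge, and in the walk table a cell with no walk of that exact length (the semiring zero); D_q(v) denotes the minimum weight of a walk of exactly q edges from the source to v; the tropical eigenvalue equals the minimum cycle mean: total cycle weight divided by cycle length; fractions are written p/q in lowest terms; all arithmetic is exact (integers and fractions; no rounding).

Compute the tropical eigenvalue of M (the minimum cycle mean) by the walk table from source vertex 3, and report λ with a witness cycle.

q=0: [∞, ∞, 0, ∞, ∞]
q=1: [13, 7, 1, 2, 12]
q=2: [9, 8, 2, 0, 5]
q=3: [7, 7, 3, -3, 4]
q=4: [4, 5, 4, -4, 1]
q=5: [3, 2, 1, -7, 0]
Optimal cycle mean attained by: cycle 4->5->4, total 4 + (-8), length 2.
Answer: λ = -2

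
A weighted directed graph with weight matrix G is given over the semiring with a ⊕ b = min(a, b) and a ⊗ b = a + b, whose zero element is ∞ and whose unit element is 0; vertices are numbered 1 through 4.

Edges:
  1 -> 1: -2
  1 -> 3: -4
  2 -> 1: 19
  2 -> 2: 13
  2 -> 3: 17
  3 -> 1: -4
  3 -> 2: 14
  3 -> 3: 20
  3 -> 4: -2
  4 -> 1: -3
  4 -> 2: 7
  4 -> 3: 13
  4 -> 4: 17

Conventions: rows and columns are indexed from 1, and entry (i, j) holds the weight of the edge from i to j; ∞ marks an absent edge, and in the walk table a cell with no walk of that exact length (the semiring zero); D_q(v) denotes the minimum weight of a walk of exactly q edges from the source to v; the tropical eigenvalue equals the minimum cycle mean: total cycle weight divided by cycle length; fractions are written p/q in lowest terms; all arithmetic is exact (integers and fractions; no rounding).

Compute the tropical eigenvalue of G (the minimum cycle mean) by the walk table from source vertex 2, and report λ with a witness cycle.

q=0: [∞, 0, ∞, ∞]
q=1: [19, 13, 17, ∞]
q=2: [13, 26, 15, 15]
q=3: [11, 22, 9, 13]
q=4: [5, 20, 7, 7]
Optimal cycle mean attained by: cycle 1->3->1, total (-4) + (-4), length 2.
Answer: λ = -4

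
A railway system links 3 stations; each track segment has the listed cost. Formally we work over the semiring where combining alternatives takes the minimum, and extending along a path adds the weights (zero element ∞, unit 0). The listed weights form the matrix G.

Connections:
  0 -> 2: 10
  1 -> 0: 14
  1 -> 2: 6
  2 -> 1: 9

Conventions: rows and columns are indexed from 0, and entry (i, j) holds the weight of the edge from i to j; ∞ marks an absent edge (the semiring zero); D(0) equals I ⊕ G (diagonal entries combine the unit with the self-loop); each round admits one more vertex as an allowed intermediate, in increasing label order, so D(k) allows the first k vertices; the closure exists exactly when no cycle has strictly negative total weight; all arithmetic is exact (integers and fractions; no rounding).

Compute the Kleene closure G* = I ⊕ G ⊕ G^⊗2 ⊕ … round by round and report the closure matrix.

D(0):
  [0, ∞, 10]
  [14, 0, 6]
  [∞, 9, 0]
D(1):
  [0, ∞, 10]
  [14, 0, 6]
  [∞, 9, 0]
D(2):
  [0, ∞, 10]
  [14, 0, 6]
  [23, 9, 0]
D(3):
  [0, 19, 10]
  [14, 0, 6]
  [23, 9, 0]
Answer: G* = [[0, 19, 10], [14, 0, 6], [23, 9, 0]]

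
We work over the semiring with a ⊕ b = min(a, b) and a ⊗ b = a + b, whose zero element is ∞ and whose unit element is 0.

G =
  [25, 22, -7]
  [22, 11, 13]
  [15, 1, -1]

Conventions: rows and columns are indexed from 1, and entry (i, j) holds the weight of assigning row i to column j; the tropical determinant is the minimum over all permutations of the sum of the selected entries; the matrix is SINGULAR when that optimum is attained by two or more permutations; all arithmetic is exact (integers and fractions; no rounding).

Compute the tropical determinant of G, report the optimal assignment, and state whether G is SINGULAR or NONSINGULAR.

σ = (1, 2, 3): 25 + 11 + (-1) = 35
σ = (1, 3, 2): 25 + 13 + 1 = 39
σ = (2, 1, 3): 22 + 22 + (-1) = 43
σ = (2, 3, 1): 22 + 13 + 15 = 50
σ = (3, 1, 2): (-7) + 22 + 1 = 16
σ = (3, 2, 1): (-7) + 11 + 15 = 19
Optimal value attained by: σ = (3, 1, 2).
Answer: det⊕(G) = 16; verdict: NONSINGULAR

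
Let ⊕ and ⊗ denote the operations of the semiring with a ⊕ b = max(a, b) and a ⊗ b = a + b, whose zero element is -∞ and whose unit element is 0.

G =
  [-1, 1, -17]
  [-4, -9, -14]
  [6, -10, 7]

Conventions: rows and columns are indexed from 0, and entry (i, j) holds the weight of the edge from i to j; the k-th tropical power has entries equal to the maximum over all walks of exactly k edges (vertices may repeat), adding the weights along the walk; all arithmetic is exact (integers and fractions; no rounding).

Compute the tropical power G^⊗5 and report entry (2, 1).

G^⊗2:
  [-2, 0, -10]
  [-5, -3, -7]
  [13, 7, 14]
G^⊗3:
  [-3, -1, -3]
  [-1, -4, 0]
  [20, 14, 21]
G^⊗4:
  [3, -2, 4]
  [6, 0, 7]
  [27, 21, 28]
G^⊗5:
  [10, 4, 11]
  [13, 7, 14]
  [34, 28, 35]
Key observation: the optimum is the walk 2->2->2->2->0->1, with weight 7 + 7 + 7 + 6 + 1 = 28.
Optimal value attained by: walk 2->2->2->2->0->1.
Answer: (G^⊗5)[2][1] = 28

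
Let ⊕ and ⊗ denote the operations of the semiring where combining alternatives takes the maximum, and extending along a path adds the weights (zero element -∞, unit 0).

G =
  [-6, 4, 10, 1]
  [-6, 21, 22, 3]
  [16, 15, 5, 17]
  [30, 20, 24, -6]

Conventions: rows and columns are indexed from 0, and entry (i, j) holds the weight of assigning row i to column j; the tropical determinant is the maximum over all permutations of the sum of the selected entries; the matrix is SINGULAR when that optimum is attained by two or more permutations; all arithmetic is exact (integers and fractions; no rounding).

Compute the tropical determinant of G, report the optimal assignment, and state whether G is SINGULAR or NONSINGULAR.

σ = (0, 1, 2, 3): (-6) + 21 + 5 + (-6) = 14
σ = (0, 1, 3, 2): (-6) + 21 + 17 + 24 = 56
σ = (0, 2, 1, 3): (-6) + 22 + 15 + (-6) = 25
σ = (0, 2, 3, 1): (-6) + 22 + 17 + 20 = 53
σ = (0, 3, 1, 2): (-6) + 3 + 15 + 24 = 36
σ = (0, 3, 2, 1): (-6) + 3 + 5 + 20 = 22
σ = (1, 0, 2, 3): 4 + (-6) + 5 + (-6) = -3
σ = (1, 0, 3, 2): 4 + (-6) + 17 + 24 = 39
σ = (1, 2, 0, 3): 4 + 22 + 16 + (-6) = 36
σ = (1, 2, 3, 0): 4 + 22 + 17 + 30 = 73
σ = (1, 3, 0, 2): 4 + 3 + 16 + 24 = 47
σ = (1, 3, 2, 0): 4 + 3 + 5 + 30 = 42
σ = (2, 0, 1, 3): 10 + (-6) + 15 + (-6) = 13
σ = (2, 0, 3, 1): 10 + (-6) + 17 + 20 = 41
σ = (2, 1, 0, 3): 10 + 21 + 16 + (-6) = 41
σ = (2, 1, 3, 0): 10 + 21 + 17 + 30 = 78
σ = (2, 3, 0, 1): 10 + 3 + 16 + 20 = 49
σ = (2, 3, 1, 0): 10 + 3 + 15 + 30 = 58
σ = (3, 0, 1, 2): 1 + (-6) + 15 + 24 = 34
σ = (3, 0, 2, 1): 1 + (-6) + 5 + 20 = 20
σ = (3, 1, 0, 2): 1 + 21 + 16 + 24 = 62
σ = (3, 1, 2, 0): 1 + 21 + 5 + 30 = 57
σ = (3, 2, 0, 1): 1 + 22 + 16 + 20 = 59
σ = (3, 2, 1, 0): 1 + 22 + 15 + 30 = 68
Optimal value attained by: σ = (2, 1, 3, 0).
Answer: det⊕(G) = 78; verdict: NONSINGULAR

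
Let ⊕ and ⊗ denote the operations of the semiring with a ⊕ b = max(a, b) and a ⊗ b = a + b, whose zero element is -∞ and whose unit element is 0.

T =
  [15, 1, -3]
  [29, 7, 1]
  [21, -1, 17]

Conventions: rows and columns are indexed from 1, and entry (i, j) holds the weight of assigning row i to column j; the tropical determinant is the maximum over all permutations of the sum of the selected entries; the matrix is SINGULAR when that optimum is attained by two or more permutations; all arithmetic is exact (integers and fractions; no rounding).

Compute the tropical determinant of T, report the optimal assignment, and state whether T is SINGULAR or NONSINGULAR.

σ = (1, 2, 3): 15 + 7 + 17 = 39
σ = (1, 3, 2): 15 + 1 + (-1) = 15
σ = (2, 1, 3): 1 + 29 + 17 = 47
σ = (2, 3, 1): 1 + 1 + 21 = 23
σ = (3, 1, 2): (-3) + 29 + (-1) = 25
σ = (3, 2, 1): (-3) + 7 + 21 = 25
Optimal value attained by: σ = (2, 1, 3).
Answer: det⊕(T) = 47; verdict: NONSINGULAR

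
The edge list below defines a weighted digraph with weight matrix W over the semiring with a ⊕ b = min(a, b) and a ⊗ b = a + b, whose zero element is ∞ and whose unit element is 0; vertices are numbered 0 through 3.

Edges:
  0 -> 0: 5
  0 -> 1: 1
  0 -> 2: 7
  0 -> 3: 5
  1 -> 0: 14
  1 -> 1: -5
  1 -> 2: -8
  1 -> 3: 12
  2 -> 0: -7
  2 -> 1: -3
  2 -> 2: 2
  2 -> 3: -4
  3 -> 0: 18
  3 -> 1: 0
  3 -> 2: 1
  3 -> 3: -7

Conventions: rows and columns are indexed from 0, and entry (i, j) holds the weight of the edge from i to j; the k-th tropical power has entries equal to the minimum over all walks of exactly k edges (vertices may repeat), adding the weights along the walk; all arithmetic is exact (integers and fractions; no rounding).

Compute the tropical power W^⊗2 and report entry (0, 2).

W^⊗2:
  [0, -4, -7, -2]
  [-15, -11, -13, -12]
  [-5, -8, -11, -11]
  [-6, -7, -8, -14]
Key observation: the optimum is the walk 0->1->2, with weight 1 + (-8) = -7.
Optimal value attained by: walk 0->1->2.
Answer: (W^⊗2)[0][2] = -7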